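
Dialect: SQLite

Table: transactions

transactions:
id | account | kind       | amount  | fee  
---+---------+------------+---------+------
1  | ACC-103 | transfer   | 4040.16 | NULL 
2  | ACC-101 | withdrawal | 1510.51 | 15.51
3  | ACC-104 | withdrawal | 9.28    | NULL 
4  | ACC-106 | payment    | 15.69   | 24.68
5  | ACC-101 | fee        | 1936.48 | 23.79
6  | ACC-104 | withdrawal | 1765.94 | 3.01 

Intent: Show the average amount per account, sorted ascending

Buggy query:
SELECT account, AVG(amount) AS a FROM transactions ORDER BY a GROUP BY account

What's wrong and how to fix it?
Bug: GROUP BY must precede ORDER BY

Fix: Move ORDER BY to the end, after GROUP BY

Corrected query:
SELECT account, AVG(amount) AS a FROM transactions GROUP BY account ORDER BY a

Result:
account | a       
--------+---------
ACC-106 | 15.69   
ACC-104 | 887.61  
ACC-101 | 1723.495
ACC-103 | 4040.16 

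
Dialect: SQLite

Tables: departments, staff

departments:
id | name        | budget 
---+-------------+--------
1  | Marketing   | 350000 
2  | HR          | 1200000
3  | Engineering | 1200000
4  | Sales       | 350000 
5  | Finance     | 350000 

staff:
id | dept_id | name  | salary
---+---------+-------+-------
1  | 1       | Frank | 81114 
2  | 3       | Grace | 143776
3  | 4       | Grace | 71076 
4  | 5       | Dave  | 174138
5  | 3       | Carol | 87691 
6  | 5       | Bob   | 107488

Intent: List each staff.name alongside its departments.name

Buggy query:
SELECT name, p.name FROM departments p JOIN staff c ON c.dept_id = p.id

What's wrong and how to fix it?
Bug: Both tables have a 'name' column; the unqualified reference is ambiguous

Fix: Prefix ambiguous columns with the table alias

Corrected query:
SELECT c.name, p.name FROM departments p JOIN staff c ON c.dept_id = p.id

Result:
name  | name       
------+------------
Frank | Marketing  
Grace | Engineering
Grace | Sales      
Dave  | Finance    
Carol | Engineering
Bob   | Finance    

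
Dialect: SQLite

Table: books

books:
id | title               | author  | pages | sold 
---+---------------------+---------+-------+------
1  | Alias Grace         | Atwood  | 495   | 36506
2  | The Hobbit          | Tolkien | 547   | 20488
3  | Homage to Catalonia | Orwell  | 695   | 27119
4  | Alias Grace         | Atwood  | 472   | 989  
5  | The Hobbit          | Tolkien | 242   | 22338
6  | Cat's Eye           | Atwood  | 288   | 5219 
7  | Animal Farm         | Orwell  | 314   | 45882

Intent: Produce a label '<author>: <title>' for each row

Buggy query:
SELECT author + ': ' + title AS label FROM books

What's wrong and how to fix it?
Bug: SQLite uses || for string concatenation; + coerces text to numbers (yielding 0)

Fix: Replace + with || to concatenate text

Corrected query:
SELECT author || ': ' || title AS label FROM books

Result:
label                      
---------------------------
Atwood: Alias Grace        
Tolkien: The Hobbit        
Orwell: Homage to Catalonia
Atwood: Alias Grace        
Tolkien: The Hobbit        
Atwood: Cat's Eye          
Orwell: Animal Farm        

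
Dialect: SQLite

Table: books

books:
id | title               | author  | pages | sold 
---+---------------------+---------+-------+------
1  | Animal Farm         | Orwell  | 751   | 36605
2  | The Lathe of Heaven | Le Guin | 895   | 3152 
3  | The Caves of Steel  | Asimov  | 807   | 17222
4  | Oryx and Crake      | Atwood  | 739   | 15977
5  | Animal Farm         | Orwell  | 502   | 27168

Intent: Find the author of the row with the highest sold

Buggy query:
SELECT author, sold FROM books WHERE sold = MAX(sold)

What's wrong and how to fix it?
Bug: MAX(sold) is an aggregate and cannot be used directly in WHERE

Fix: Wrap MAX in a scalar subquery so WHERE compares against a single value

Corrected query:
SELECT author, sold FROM books WHERE sold = (SELECT MAX(sold) FROM books)

Result:
author | sold 
-------+------
Orwell | 36605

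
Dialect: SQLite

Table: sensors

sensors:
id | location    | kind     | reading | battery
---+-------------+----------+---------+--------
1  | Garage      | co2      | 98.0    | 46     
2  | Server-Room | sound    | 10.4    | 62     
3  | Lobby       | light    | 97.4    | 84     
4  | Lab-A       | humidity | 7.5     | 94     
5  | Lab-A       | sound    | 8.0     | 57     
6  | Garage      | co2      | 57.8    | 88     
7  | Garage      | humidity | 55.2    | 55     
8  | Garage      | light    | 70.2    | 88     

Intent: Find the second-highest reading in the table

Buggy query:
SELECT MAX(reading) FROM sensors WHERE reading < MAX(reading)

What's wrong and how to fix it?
Bug: MAX(reading) on the right of the comparison is an aggregate-in-WHERE error

Fix: Put the inner MAX in a scalar subquery

Corrected query:
SELECT MAX(reading) FROM sensors WHERE reading < (SELECT MAX(reading) FROM sensors)

Result:
MAX(reading)
------------
97.4        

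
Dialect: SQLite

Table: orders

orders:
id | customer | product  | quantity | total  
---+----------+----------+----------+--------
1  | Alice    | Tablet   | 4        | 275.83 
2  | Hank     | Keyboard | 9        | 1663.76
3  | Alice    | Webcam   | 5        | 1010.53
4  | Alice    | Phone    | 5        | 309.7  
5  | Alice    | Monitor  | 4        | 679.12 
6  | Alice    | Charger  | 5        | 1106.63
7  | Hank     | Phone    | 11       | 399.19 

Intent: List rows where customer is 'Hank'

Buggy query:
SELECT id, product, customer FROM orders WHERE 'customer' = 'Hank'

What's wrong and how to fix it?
Bug: 'customer' in single quotes is a string literal, not the column; the comparison is literal-vs-literal and never true

Fix: Remove the quotes around the column name (or use double quotes for an identifier)

Corrected query:
SELECT id, product, customer FROM orders WHERE customer = 'Hank'

Result:
id | product  | customer
---+----------+---------
2  | Keyboard | Hank    
7  | Phone    | Hank    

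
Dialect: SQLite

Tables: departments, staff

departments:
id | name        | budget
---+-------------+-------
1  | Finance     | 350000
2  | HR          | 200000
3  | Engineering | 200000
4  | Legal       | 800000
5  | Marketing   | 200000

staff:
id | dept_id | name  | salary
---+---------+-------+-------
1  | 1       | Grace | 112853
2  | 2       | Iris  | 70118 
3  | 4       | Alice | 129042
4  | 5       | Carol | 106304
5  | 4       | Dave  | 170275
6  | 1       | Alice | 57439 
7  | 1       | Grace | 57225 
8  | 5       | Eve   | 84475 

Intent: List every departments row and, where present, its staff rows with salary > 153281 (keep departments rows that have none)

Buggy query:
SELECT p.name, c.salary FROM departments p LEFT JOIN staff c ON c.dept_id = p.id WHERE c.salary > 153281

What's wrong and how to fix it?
Bug: A WHERE condition on the right-hand table after LEFT JOIN drops unmatched parents

Fix: Put 'c.salary > 153281' in the JOIN's ON clause instead of WHERE

Corrected query:
SELECT p.name, c.salary FROM departments p LEFT JOIN staff c ON c.dept_id = p.id AND c.salary > 153281

Result:
name        | salary
------------+-------
Finance     | NULL  
HR          | NULL  
Engineering | NULL  
Legal       | 170275
Marketing   | NULL  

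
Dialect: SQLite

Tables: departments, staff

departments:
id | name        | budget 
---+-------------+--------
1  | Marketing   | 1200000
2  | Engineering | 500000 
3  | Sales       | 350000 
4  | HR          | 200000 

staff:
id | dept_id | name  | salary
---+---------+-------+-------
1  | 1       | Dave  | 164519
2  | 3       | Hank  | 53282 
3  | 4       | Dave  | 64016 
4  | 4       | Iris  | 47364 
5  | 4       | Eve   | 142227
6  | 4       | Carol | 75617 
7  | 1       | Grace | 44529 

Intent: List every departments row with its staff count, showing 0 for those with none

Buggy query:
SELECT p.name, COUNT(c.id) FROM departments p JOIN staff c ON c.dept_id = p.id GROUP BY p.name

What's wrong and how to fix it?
Bug: INNER JOIN drops departments rows that have no matching staff rows

Fix: Use LEFT JOIN so parents without children still appear (COUNT(c.id) gives 0)

Corrected query:
SELECT p.name, COUNT(c.id) FROM departments p LEFT JOIN staff c ON c.dept_id = p.id GROUP BY p.name

Result:
name        | COUNT(c.id)
------------+------------
Engineering | 0          
HR          | 4          
Marketing   | 2          
Sales       | 1          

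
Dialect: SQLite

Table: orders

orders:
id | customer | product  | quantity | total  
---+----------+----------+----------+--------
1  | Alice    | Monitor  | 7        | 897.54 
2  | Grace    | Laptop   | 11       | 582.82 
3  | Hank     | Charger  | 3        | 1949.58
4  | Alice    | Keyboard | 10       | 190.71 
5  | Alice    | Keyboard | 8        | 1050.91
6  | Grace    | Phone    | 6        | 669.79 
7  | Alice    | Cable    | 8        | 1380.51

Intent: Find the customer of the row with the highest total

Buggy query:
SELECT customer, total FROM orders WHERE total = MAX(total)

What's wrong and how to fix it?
Bug: MAX(total) is an aggregate and cannot be used directly in WHERE

Fix: Wrap MAX in a scalar subquery so WHERE compares against a single value

Corrected query:
SELECT customer, total FROM orders WHERE total = (SELECT MAX(total) FROM orders)

Result:
customer | total  
---------+--------
Hank     | 1949.58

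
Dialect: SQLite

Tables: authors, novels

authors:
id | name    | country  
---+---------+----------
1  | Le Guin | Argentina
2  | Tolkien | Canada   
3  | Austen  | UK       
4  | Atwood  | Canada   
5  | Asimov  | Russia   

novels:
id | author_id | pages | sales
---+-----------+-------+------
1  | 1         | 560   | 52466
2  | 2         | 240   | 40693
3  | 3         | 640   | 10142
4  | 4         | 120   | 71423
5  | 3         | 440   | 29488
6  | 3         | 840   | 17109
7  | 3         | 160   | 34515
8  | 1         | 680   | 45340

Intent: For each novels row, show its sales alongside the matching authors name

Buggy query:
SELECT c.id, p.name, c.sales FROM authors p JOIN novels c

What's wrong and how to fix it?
Bug: JOIN with no ON clause produces a cartesian product; every novels row pairs with every authors row

Fix: Specify the join condition linking the foreign key to the parent id

Corrected query:
SELECT c.id, p.name, c.sales FROM authors p JOIN novels c ON c.author_id = p.id

Result:
id | name    | sales
---+---------+------
1  | Le Guin | 52466
2  | Tolkien | 40693
3  | Austen  | 10142
4  | Atwood  | 71423
5  | Austen  | 29488
6  | Austen  | 17109
7  | Austen  | 34515
8  | Le Guin | 45340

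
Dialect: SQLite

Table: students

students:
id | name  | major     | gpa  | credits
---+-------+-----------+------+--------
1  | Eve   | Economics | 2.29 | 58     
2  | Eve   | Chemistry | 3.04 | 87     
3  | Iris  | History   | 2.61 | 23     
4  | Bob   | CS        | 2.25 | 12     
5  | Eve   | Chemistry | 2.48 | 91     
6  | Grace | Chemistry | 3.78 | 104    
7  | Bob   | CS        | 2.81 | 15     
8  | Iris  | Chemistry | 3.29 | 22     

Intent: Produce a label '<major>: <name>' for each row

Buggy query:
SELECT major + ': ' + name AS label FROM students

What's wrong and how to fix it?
Bug: '+' is numeric addition; on text columns SQLite converts them to 0 instead of concatenating

Fix: Use the || operator for string concatenation

Corrected query:
SELECT major || ': ' || name AS label FROM students

Result:
label           
----------------
Economics: Eve  
Chemistry: Eve  
History: Iris   
CS: Bob         
Chemistry: Eve  
Chemistry: Grace
CS: Bob         
Chemistry: Iris 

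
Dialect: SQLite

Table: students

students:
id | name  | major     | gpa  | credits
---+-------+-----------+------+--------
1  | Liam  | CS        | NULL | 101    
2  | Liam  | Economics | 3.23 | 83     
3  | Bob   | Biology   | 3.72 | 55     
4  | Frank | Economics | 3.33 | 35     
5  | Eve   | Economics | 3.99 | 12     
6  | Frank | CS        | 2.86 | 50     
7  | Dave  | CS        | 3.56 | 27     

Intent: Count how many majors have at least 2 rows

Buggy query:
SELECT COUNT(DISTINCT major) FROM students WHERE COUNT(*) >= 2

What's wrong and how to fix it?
Bug: WHERE filters individual rows, not groups, so a group-level COUNT is invalid there

Fix: Use a subquery that GROUPs and filters with HAVING, then count its rows

Corrected query:
SELECT COUNT(*) FROM (SELECT major FROM students GROUP BY major HAVING COUNT(*) >= 2)

Result:
COUNT(*)
--------
2       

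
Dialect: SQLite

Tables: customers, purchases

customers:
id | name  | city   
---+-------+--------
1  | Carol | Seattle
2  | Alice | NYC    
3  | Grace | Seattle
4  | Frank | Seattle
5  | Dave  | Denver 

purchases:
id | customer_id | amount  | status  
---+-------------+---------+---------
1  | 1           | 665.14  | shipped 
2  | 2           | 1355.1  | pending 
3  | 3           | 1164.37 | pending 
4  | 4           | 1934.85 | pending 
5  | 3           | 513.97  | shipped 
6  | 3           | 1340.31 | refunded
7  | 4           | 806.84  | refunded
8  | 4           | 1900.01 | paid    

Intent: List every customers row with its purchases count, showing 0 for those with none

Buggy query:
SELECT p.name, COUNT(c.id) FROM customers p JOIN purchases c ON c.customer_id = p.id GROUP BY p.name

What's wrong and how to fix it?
Bug: INNER JOIN drops customers rows that have no matching purchases rows

Fix: Switch to LEFT JOIN to retain unmatched parent rows

Corrected query:
SELECT p.name, COUNT(c.id) FROM customers p LEFT JOIN purchases c ON c.customer_id = p.id GROUP BY p.name

Result:
name  | COUNT(c.id)
------+------------
Alice | 1          
Carol | 1          
Dave  | 0          
Frank | 3          
Grace | 3          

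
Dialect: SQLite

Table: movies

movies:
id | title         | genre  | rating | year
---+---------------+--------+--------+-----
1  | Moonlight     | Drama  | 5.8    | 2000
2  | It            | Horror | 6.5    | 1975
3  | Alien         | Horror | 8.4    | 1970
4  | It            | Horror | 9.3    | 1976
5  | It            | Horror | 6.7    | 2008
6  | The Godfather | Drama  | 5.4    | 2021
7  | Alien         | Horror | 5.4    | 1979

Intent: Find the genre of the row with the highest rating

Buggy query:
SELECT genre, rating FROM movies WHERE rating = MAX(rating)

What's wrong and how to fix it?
Bug: WHERE is evaluated per row; an aggregate over the whole table isn't defined there

Fix: Use a subquery: WHERE rating = (SELECT MAX(rating) FROM movies)

Corrected query:
SELECT genre, rating FROM movies WHERE rating = (SELECT MAX(rating) FROM movies)

Result:
genre  | rating
-------+-------
Horror | 9.3   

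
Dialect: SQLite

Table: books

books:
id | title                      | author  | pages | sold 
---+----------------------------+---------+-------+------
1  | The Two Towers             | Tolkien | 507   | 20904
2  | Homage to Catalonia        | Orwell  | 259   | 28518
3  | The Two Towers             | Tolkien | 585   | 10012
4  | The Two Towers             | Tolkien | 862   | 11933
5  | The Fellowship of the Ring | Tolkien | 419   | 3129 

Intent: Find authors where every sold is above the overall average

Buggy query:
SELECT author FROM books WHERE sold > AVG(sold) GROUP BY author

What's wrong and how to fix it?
Bug: AVG() is an aggregate; it can't sit directly in WHERE

Fix: Compute the overall average in a scalar subquery and compare each group's MIN against it in HAVING

Corrected query:
SELECT author FROM books GROUP BY author HAVING MIN(sold) > (SELECT AVG(sold) FROM books)

Result:
author
------
Orwell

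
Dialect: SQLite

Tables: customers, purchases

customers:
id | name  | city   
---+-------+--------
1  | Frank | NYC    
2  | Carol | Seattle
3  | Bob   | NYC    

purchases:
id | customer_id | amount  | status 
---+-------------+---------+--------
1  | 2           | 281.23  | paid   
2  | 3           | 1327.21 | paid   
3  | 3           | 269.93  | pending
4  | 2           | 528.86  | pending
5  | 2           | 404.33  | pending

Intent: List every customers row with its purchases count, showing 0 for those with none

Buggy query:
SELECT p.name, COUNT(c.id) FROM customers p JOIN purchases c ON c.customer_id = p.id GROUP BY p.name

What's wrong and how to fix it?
Bug: An inner join excludes parents with zero children

Fix: Switch to LEFT JOIN to retain unmatched parent rows

Corrected query:
SELECT p.name, COUNT(c.id) FROM customers p LEFT JOIN purchases c ON c.customer_id = p.id GROUP BY p.name

Result:
name  | COUNT(c.id)
------+------------
Bob   | 2          
Carol | 3          
Frank | 0          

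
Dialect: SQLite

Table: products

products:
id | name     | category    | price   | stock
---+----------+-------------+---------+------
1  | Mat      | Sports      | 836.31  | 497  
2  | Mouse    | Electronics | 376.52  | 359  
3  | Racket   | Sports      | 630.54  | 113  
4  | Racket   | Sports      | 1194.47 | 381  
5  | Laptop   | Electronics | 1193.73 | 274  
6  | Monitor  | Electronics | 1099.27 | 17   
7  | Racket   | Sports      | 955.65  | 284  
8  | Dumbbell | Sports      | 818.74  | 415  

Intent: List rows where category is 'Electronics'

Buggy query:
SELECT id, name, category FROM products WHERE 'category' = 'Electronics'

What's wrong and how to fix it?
Bug: Single quotes denote string literals in SQL; the column name is being compared as a constant string

Fix: Reference the column as category without single quotes

Corrected query:
SELECT id, name, category FROM products WHERE category = 'Electronics'

Result:
id | name    | category   
---+---------+------------
2  | Mouse   | Electronics
5  | Laptop  | Electronics
6  | Monitor | Electronics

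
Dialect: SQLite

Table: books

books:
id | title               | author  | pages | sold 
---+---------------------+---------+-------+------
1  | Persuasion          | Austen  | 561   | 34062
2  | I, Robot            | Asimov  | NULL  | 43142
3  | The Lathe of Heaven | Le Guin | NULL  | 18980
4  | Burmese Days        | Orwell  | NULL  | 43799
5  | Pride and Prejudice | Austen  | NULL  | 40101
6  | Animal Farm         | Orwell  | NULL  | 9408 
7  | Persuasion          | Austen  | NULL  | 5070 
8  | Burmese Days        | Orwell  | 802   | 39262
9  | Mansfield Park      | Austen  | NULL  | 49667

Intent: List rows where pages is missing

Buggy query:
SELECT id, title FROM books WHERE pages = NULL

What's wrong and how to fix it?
Bug: '= NULL' is always unknown in SQL three-valued logic, so no rows match

Fix: Use IS NULL to test for NULL

Corrected query:
SELECT id, title FROM books WHERE pages IS NULL

Result:
id | title              
---+--------------------
2  | I, Robot           
3  | The Lathe of Heaven
4  | Burmese Days       
5  | Pride and Prejudice
6  | Animal Farm        
7  | Persuasion         
9  | Mansfield Park     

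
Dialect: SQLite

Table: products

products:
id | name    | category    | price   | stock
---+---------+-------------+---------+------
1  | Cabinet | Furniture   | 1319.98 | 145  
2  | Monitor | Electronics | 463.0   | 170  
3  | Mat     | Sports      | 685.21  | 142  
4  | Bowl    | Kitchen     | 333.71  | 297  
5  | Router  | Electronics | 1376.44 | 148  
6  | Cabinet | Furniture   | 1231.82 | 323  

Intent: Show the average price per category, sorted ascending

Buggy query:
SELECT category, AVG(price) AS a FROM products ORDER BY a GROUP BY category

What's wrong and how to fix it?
Bug: GROUP BY must precede ORDER BY

Fix: Reorder: SELECT … FROM … GROUP BY … ORDER BY …

Corrected query:
SELECT category, AVG(price) AS a FROM products GROUP BY category ORDER BY a

Result:
category    | a     
------------+-------
Kitchen     | 333.71
Sports      | 685.21
Electronics | 919.72
Furniture   | 1275.9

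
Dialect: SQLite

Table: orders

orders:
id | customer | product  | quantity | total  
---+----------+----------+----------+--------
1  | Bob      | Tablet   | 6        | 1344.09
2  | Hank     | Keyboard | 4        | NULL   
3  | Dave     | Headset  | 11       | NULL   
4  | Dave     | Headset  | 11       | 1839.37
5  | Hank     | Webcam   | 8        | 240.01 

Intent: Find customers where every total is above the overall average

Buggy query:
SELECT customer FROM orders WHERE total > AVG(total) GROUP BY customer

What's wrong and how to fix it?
Bug: AVG() is an aggregate; it can't sit directly in WHERE

Fix: Use a subquery for AVG and a HAVING MIN(...) filter so the condition holds for every row in the group

Corrected query:
SELECT customer FROM orders GROUP BY customer HAVING MIN(total) > (SELECT AVG(total) FROM orders)

Result:
customer
--------
Bob     
Dave    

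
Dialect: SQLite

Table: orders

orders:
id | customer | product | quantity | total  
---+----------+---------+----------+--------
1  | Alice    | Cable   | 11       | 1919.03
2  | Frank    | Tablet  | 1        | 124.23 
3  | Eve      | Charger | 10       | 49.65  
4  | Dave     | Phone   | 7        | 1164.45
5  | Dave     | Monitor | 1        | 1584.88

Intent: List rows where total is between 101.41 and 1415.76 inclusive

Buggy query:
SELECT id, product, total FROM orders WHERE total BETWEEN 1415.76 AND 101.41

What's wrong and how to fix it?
Bug: The bounds are reversed; BETWEEN a AND b requires a <= b to match anything

Fix: Swap the bounds so the smaller value comes first

Corrected query:
SELECT id, product, total FROM orders WHERE total BETWEEN 101.41 AND 1415.76

Result:
id | product | total  
---+---------+--------
2  | Tablet  | 124.23 
4  | Phone   | 1164.45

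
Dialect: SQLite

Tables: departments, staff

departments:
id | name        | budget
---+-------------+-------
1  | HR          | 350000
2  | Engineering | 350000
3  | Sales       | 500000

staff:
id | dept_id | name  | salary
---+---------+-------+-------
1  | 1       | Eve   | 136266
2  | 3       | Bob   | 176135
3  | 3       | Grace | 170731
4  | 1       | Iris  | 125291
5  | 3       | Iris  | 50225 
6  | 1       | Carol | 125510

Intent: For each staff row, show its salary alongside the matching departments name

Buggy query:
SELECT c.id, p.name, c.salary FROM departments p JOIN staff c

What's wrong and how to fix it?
Bug: JOIN with no ON clause produces a cartesian product; every staff row pairs with every departments row

Fix: Specify the join condition linking the foreign key to the parent id

Corrected query:
SELECT c.id, p.name, c.salary FROM departments p JOIN staff c ON c.dept_id = p.id

Result:
id | name  | salary
---+-------+-------
1  | HR    | 136266
2  | Sales | 176135
3  | Sales | 170731
4  | HR    | 125291
5  | Sales | 50225 
6  | HR    | 125510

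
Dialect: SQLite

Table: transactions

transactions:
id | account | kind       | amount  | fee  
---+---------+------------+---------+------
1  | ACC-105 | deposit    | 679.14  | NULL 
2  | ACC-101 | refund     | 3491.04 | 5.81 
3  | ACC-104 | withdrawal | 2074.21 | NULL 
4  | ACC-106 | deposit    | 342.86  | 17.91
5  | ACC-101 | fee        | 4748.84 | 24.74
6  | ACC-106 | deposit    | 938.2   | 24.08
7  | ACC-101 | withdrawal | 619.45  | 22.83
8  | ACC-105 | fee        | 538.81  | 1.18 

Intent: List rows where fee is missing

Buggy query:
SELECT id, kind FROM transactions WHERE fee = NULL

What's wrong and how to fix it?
Bug: '= NULL' is always unknown in SQL three-valued logic, so no rows match

Fix: Replace '= NULL' with 'IS NULL'

Corrected query:
SELECT id, kind FROM transactions WHERE fee IS NULL

Result:
id | kind      
---+-----------
1  | deposit   
3  | withdrawal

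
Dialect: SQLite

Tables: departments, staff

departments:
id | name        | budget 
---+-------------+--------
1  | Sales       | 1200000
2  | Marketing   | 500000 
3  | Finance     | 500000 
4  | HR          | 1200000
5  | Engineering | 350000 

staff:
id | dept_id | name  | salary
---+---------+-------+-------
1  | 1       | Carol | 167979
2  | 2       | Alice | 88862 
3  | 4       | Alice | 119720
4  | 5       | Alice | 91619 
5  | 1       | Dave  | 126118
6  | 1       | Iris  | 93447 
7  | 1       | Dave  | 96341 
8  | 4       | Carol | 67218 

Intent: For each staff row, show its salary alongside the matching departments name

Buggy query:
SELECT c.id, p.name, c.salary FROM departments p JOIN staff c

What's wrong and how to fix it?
Bug: Missing join condition: each staff row is matched to all departments rows instead of just its own

Fix: Add ON c.dept_id = p.id to the JOIN

Corrected query:
SELECT c.id, p.name, c.salary FROM departments p JOIN staff c ON c.dept_id = p.id

Result:
id | name        | salary
---+-------------+-------
1  | Sales       | 167979
2  | Marketing   | 88862 
3  | HR          | 119720
4  | Engineering | 91619 
5  | Sales       | 126118
6  | Sales       | 93447 
7  | Sales       | 96341 
8  | HR          | 67218 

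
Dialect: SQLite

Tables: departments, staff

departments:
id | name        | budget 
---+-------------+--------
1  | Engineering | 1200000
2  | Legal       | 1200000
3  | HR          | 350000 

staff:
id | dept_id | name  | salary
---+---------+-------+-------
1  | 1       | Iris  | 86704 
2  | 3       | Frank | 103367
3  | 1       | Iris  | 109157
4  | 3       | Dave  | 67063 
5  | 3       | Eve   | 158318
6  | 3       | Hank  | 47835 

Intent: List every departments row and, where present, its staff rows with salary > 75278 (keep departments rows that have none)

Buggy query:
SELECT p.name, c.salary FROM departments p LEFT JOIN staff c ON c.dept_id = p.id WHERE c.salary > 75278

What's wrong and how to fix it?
Bug: Filtering c.salary in WHERE discards the NULL rows produced by LEFT JOIN, turning it into an inner join

Fix: Put 'c.salary > 75278' in the JOIN's ON clause instead of WHERE

Corrected query:
SELECT p.name, c.salary FROM departments p LEFT JOIN staff c ON c.dept_id = p.id AND c.salary > 75278

Result:
name        | salary
------------+-------
Engineering | 86704 
Engineering | 109157
Legal       | NULL  
HR          | 103367
HR          | 158318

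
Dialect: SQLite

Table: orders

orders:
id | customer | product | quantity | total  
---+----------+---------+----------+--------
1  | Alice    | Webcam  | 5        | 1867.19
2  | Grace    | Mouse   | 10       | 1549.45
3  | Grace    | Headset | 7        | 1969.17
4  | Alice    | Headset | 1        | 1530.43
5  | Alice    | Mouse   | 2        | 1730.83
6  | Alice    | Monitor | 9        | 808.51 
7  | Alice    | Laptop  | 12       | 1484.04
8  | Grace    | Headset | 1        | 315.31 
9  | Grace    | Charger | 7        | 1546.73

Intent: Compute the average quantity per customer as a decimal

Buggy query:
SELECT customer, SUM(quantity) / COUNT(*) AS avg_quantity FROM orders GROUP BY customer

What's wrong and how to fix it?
Bug: SUM(quantity) and COUNT(*) are both integers; the division truncates the fractional part

Fix: Multiply by 1.0 (or CAST to REAL) to force floating-point division

Corrected query:
SELECT customer, SUM(quantity) * 1.0 / COUNT(*) AS avg_quantity FROM orders GROUP BY customer

Result:
customer | avg_quantity
---------+-------------
Alice    | 5.8         
Grace    | 6.25        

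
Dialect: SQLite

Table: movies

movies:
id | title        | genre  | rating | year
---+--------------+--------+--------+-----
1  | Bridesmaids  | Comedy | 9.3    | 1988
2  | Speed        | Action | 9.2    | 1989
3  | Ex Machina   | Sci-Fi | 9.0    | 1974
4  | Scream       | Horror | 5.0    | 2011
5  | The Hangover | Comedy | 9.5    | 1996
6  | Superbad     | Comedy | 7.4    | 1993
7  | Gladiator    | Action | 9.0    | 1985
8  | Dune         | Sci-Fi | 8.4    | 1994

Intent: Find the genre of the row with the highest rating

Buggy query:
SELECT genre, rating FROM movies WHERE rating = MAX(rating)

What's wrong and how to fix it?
Bug: MAX(rating) is an aggregate and cannot be used directly in WHERE

Fix: Use a subquery: WHERE rating = (SELECT MAX(rating) FROM movies)

Corrected query:
SELECT genre, rating FROM movies WHERE rating = (SELECT MAX(rating) FROM movies)

Result:
genre  | rating
-------+-------
Comedy | 9.5   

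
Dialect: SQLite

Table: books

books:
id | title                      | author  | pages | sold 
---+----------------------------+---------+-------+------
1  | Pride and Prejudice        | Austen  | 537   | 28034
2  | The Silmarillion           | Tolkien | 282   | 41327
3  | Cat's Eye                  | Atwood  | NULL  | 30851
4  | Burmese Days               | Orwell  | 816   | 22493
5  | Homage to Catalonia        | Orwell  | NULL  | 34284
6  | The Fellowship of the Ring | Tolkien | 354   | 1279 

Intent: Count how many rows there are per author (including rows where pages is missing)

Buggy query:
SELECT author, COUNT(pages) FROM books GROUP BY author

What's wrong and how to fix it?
Bug: COUNT(column) counts non-NULL values only; rows with NULL pages aren't counted

Fix: Replace COUNT(pages) with COUNT(*)

Corrected query:
SELECT author, COUNT(*) FROM books GROUP BY author

Result:
author  | COUNT(*)
--------+---------
Atwood  | 1       
Austen  | 1       
Orwell  | 2       
Tolkien | 2       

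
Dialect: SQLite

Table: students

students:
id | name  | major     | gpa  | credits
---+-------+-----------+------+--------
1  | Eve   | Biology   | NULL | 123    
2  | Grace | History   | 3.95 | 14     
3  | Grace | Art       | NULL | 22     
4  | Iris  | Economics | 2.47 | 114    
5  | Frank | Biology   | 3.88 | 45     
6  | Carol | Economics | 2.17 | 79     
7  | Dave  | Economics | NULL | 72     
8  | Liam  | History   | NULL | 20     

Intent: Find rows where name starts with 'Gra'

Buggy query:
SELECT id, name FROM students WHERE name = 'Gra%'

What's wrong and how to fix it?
Bug: '=' compares the literal string including the % character; pattern matching needs LIKE

Fix: Replace '=' with LIKE so 'Gra%' is treated as a pattern

Corrected query:
SELECT id, name FROM students WHERE name LIKE 'Gra%'

Result:
id | name 
---+------
2  | Grace
3  | Grace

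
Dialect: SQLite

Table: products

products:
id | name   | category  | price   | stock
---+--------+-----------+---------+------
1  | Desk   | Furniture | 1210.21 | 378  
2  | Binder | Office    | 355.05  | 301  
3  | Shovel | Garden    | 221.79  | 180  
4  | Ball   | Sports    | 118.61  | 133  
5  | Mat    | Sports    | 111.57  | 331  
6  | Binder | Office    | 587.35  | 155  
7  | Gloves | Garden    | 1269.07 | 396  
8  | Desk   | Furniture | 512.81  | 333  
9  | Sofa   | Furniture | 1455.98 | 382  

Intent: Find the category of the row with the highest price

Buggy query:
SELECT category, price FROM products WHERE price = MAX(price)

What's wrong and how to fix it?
Bug: MAX(price) is an aggregate and cannot be used directly in WHERE

Fix: Use a subquery: WHERE price = (SELECT MAX(price) FROM products)

Corrected query:
SELECT category, price FROM products WHERE price = (SELECT MAX(price) FROM products)

Result:
category  | price  
----------+--------
Furniture | 1455.98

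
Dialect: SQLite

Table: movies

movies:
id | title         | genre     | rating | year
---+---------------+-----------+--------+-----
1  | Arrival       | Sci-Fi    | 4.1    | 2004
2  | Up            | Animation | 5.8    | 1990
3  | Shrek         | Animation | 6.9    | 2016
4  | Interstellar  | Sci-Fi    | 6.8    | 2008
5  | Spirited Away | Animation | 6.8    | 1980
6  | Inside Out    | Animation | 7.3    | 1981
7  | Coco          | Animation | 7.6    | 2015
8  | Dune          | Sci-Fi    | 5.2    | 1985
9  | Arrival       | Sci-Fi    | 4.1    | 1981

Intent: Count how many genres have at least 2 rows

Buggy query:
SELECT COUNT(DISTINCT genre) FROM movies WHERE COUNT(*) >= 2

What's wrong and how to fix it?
Bug: WHERE filters individual rows, not groups, so a group-level COUNT is invalid there

Fix: Use a subquery that GROUPs and filters with HAVING, then count its rows

Corrected query:
SELECT COUNT(*) FROM (SELECT genre FROM movies GROUP BY genre HAVING COUNT(*) >= 2)

Result:
COUNT(*)
--------
2       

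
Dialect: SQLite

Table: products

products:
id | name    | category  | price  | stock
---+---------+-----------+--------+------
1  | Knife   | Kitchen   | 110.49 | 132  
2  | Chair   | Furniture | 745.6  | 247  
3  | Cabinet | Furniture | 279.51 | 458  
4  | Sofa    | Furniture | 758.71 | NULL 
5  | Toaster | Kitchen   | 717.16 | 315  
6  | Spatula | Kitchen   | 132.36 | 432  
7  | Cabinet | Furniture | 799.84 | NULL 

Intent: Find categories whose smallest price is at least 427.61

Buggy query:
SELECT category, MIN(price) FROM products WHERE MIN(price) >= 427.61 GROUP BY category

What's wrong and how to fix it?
Bug: Aggregates like MIN are computed per group after WHERE runs

Fix: Use HAVING for the per-group MIN condition

Corrected query:
SELECT category, MIN(price) FROM products GROUP BY category HAVING MIN(price) >= 427.61

Result:
(no rows)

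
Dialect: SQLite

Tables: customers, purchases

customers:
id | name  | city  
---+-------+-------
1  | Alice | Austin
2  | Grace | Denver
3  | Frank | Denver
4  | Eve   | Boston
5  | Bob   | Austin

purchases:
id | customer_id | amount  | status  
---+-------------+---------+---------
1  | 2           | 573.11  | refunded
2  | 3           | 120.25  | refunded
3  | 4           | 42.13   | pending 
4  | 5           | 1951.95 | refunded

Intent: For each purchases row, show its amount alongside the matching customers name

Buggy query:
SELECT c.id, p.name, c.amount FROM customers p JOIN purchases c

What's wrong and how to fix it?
Bug: Missing join condition: each purchases row is matched to all customers rows instead of just its own

Fix: Add ON c.customer_id = p.id to the JOIN

Corrected query:
SELECT c.id, p.name, c.amount FROM customers p JOIN purchases c ON c.customer_id = p.id

Result:
id | name  | amount 
---+-------+--------
1  | Grace | 573.11 
2  | Frank | 120.25 
3  | Eve   | 42.13  
4  | Bob   | 1951.95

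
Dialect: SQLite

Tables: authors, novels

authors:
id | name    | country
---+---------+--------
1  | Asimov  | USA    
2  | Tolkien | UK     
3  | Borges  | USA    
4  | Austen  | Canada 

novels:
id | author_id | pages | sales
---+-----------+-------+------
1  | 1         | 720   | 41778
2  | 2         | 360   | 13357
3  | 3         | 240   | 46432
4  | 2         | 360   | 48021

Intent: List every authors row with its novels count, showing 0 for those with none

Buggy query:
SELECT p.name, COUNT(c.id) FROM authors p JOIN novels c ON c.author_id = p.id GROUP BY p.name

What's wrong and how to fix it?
Bug: INNER JOIN drops authors rows that have no matching novels rows

Fix: Use LEFT JOIN so parents without children still appear (COUNT(c.id) gives 0)

Corrected query:
SELECT p.name, COUNT(c.id) FROM authors p LEFT JOIN novels c ON c.author_id = p.id GROUP BY p.name

Result:
name    | COUNT(c.id)
--------+------------
Asimov  | 1          
Austen  | 0          
Borges  | 1          
Tolkien | 2          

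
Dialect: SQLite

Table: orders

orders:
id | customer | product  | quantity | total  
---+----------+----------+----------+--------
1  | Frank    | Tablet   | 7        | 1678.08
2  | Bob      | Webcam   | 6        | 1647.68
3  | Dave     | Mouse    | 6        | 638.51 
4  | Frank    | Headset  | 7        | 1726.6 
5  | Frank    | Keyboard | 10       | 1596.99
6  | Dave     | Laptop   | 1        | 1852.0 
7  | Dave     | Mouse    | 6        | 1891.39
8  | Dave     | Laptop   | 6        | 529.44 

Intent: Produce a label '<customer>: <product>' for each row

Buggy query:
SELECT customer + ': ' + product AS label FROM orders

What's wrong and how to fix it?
Bug: '+' is numeric addition; on text columns SQLite converts them to 0 instead of concatenating

Fix: Use the || operator for string concatenation

Corrected query:
SELECT customer || ': ' || product AS label FROM orders

Result:
label          
---------------
Frank: Tablet  
Bob: Webcam    
Dave: Mouse    
Frank: Headset 
Frank: Keyboard
Dave: Laptop   
Dave: Mouse    
Dave: Laptop   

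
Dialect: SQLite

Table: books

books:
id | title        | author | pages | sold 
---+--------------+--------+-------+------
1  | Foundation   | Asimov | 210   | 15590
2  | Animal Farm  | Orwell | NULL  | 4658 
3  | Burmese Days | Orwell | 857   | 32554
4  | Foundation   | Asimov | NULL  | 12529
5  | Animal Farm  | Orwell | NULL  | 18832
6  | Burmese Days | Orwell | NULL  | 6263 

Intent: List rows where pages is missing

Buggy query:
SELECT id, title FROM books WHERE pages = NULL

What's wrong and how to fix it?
Bug: Comparing to NULL with '=' never matches; NULL = NULL is unknown, not true

Fix: Replace '= NULL' with 'IS NULL'

Corrected query:
SELECT id, title FROM books WHERE pages IS NULL

Result:
id | title       
---+-------------
2  | Animal Farm 
4  | Foundation  
5  | Animal Farm 
6  | Burmese Days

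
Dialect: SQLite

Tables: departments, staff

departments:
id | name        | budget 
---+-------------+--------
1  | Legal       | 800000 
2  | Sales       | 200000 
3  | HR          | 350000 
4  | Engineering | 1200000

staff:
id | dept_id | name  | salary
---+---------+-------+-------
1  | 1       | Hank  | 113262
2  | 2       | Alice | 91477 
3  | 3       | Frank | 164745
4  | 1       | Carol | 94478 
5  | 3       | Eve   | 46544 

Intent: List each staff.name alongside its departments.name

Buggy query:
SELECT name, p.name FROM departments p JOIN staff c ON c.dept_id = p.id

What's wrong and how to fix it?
Bug: 'name' exists in both joined tables, so the database can't tell which one is meant

Fix: Prefix ambiguous columns with the table alias

Corrected query:
SELECT c.name, p.name FROM departments p JOIN staff c ON c.dept_id = p.id

Result:
name  | name 
------+------
Hank  | Legal
Alice | Sales
Frank | HR   
Carol | Legal
Eve   | HR   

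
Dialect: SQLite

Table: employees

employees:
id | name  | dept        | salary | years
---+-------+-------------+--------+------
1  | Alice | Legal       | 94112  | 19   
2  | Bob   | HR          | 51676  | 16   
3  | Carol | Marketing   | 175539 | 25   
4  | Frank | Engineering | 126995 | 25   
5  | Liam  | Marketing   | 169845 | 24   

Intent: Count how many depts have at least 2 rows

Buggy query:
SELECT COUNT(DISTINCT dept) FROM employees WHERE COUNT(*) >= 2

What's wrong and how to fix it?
Bug: WHERE filters individual rows, not groups, so a group-level COUNT is invalid there

Fix: Use a subquery that GROUPs and filters with HAVING, then count its rows

Corrected query:
SELECT COUNT(*) FROM (SELECT dept FROM employees GROUP BY dept HAVING COUNT(*) >= 2)

Result:
COUNT(*)
--------
1       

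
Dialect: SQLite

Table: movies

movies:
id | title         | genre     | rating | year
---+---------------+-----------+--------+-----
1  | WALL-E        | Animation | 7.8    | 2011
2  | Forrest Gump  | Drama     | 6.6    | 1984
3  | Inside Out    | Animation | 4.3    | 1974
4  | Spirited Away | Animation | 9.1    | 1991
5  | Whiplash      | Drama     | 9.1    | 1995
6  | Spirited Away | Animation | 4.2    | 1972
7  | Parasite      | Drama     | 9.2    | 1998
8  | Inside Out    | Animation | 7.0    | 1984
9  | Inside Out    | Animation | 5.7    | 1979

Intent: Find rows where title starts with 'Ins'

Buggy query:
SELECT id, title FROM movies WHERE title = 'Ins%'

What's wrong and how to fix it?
Bug: Wildcards only work with LIKE; '=' treats '%' as a literal character

Fix: Use LIKE for wildcard pattern matching

Corrected query:
SELECT id, title FROM movies WHERE title LIKE 'Ins%'

Result:
id | title     
---+-----------
3  | Inside Out
8  | Inside Out
9  | Inside Out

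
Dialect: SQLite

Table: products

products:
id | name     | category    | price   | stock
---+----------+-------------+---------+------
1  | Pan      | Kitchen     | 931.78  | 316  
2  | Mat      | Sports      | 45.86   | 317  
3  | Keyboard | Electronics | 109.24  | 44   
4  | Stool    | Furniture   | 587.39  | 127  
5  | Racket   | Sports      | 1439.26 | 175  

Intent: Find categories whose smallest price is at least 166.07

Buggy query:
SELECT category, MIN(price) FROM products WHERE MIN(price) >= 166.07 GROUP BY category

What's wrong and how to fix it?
Bug: Aggregates like MIN are computed per group after WHERE runs

Fix: Replace WHERE with HAVING after the GROUP BY

Corrected query:
SELECT category, MIN(price) FROM products GROUP BY category HAVING MIN(price) >= 166.07

Result:
category  | MIN(price)
----------+-----------
Furniture | 587.39    
Kitchen   | 931.78    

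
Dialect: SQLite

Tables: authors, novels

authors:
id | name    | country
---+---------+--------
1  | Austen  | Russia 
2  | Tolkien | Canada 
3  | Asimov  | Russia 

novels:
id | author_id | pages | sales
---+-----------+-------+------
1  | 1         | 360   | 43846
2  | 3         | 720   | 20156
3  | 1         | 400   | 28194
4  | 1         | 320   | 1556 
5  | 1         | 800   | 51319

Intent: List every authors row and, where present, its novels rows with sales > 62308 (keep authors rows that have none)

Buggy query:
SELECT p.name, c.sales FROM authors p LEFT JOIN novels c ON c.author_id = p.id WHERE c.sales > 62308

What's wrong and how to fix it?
Bug: Filtering c.sales in WHERE discards the NULL rows produced by LEFT JOIN, turning it into an inner join

Fix: Put 'c.sales > 62308' in the JOIN's ON clause instead of WHERE

Corrected query:
SELECT p.name, c.sales FROM authors p LEFT JOIN novels c ON c.author_id = p.id AND c.sales > 62308

Result:
name    | sales
--------+------
Austen  | NULL 
Tolkien | NULL 
Asimov  | NULL 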